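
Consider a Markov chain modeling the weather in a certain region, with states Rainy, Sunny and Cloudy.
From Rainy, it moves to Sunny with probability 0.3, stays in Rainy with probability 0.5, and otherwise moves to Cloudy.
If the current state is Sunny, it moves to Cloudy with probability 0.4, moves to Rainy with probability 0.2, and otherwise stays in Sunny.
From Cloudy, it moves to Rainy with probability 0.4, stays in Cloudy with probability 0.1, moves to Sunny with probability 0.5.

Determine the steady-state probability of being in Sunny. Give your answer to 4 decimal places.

Let the stationary distribution be π with π = πP and π_1 + π_2 + π_3 = 1.
π_1 = 0.5·π_1 + 0.2·π_2 + 0.4·π_3
π_2 = 0.3·π_1 + 0.4·π_2 + 0.5·π_3
Solving with the normalization constraint gives π = (0.3579, 0.3895, 0.2526).
So the stationary probability of Sunny is 0.3895.

0.3895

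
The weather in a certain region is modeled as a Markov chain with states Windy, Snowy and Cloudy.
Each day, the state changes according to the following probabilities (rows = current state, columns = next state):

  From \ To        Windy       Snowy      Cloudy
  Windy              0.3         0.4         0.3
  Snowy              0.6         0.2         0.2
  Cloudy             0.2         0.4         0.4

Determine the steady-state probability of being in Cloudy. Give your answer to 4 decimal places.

0.2963

Let the stationary distribution be π with π = πP and π_1 + π_2 + π_3 = 1.
π_1 = 0.3·π_1 + 0.6·π_2 + 0.2·π_3
π_2 = 0.4·π_1 + 0.2·π_2 + 0.4·π_3
Solving with the normalization constraint gives π = (0.3704, 0.3333, 0.2963).
So the stationary probability of Cloudy is 0.2963.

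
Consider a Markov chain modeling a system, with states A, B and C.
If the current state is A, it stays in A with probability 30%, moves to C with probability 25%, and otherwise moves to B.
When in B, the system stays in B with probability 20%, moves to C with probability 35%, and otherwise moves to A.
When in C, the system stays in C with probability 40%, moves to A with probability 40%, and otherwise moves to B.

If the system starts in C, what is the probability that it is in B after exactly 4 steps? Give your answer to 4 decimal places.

Propagate the distribution vector 4 steps from C.
After 0 steps: (0.0000, 0.0000, 1.0000)
After 1 step: (0.4000, 0.2000, 0.4000)
After 2 steps: (0.3700, 0.3000, 0.3300)
After 3 steps: (0.3780, 0.2925, 0.3295)
After 4 steps: (0.3768, 0.2945, 0.3287)
P(in B after 4 steps) = 0.2945

0.2945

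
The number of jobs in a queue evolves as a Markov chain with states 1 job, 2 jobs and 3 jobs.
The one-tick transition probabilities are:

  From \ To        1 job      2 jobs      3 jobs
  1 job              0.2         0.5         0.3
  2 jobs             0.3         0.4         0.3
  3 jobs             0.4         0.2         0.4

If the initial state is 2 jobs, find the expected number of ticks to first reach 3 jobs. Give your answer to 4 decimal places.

3.3333

Let t(s) be the expected number of ticks to first reach 3 jobs from state s, with t(3 jobs) = 0. Conditioning on the first tick:
t(1 job) = 1 + 0.2·t(1 job) + 0.5·t(2 jobs)
t(2 jobs) = 1 + 0.3·t(1 job) + 0.4·t(2 jobs)
Solving: t(1 job) = 3.3333, t(2 jobs) = 3.3333.
Expected ticks from 2 jobs to 3 jobs: 3.3333.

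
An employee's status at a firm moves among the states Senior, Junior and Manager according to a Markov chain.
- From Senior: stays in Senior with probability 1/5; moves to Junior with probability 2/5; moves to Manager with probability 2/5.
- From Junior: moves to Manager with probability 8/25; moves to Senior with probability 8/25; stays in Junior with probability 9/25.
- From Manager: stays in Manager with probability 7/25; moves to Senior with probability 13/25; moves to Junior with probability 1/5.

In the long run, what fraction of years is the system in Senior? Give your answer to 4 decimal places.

Let the stationary distribution be π with π = πP and π_1 + π_2 + π_3 = 1.
π_1 = 0.2·π_1 + 0.32·π_2 + 0.52·π_3
π_2 = 0.4·π_1 + 0.36·π_2 + 0.2·π_3
Solving with the normalization constraint gives π = (0.3454, 0.3203, 0.3343).
So the stationary probability of Senior is 0.3454.

0.3454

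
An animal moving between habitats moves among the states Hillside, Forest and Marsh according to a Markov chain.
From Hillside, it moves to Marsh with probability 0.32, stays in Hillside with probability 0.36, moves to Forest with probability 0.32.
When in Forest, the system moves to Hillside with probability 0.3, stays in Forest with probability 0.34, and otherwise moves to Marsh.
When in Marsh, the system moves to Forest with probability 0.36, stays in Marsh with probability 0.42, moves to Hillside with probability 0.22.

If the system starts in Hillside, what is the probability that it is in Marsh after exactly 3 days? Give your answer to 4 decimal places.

0.3700

Propagate the distribution vector 3 days from Hillside.
After 0 days: (1.0000, 0.0000, 0.0000)
After 1 day: (0.3600, 0.3200, 0.3200)
After 2 days: (0.2960, 0.3392, 0.3648)
After 3 days: (0.2886, 0.3414, 0.3700)
P(in Marsh after 3 days) = 0.3700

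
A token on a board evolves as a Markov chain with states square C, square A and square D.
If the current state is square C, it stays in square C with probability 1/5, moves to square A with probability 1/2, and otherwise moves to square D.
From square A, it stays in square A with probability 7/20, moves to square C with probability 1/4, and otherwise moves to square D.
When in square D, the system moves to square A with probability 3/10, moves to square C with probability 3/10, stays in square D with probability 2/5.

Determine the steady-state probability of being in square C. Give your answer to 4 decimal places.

Let the stationary distribution be π with π = πP and π_1 + π_2 + π_3 = 1.
π_1 = 0.2·π_1 + 0.25·π_2 + 0.3·π_3
π_2 = 0.5·π_1 + 0.35·π_2 + 0.3·π_3
Solving with the normalization constraint gives π = (0.2559, 0.3697, 0.3744).
So the stationary probability of square C is 0.2559.

0.2559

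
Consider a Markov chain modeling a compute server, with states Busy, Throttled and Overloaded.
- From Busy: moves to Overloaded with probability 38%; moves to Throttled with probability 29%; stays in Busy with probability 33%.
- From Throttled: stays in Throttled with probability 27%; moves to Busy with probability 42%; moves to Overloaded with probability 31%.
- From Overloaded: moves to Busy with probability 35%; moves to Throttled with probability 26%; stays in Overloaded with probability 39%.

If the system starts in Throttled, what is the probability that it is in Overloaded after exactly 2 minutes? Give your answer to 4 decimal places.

Sum over the intermediate state after 1 minute:
P = P(Throttled→Busy)·P(Busy→Overloaded) + P(Throttled→Throttled)·P(Throttled→Overloaded) + P(Throttled→Overloaded)·P(Overloaded→Overloaded)
  = 0.42×0.38 + 0.27×0.31 + 0.31×0.39
  = 0.1596 + 0.0837 + 0.1209 = 0.3642

0.3642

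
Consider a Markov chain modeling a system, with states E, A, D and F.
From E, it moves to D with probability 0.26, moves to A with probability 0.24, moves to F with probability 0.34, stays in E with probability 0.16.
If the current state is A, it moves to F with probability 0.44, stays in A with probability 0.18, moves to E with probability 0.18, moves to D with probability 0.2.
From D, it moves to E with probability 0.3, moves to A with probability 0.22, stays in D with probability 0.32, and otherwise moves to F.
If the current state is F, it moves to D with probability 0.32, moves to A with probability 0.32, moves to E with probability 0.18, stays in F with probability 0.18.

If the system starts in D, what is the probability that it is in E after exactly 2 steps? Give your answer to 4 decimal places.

Propagate the distribution vector 2 steps from D.
After 0 steps: (0.0000, 0.0000, 1.0000, 0.0000)
After 1 step: (0.3000, 0.2200, 0.3200, 0.1600)
After 2 steps: (0.2124, 0.2332, 0.2756, 0.2788)
P(in E after 2 steps) = 0.2124

0.2124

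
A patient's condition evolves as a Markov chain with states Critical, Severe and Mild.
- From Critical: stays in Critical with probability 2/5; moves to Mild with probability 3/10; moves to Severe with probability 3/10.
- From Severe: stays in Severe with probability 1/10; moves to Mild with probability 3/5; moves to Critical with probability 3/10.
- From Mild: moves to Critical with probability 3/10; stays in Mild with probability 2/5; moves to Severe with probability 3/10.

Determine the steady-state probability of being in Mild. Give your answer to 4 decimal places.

0.4167

Let the stationary distribution be π with π = πP and π_1 + π_2 + π_3 = 1.
π_1 = 0.4·π_1 + 0.3·π_2 + 0.3·π_3
π_2 = 0.3·π_1 + 0.1·π_2 + 0.3·π_3
Solving with the normalization constraint gives π = (0.3333, 0.2500, 0.4167).
So the stationary probability of Mild is 0.4167.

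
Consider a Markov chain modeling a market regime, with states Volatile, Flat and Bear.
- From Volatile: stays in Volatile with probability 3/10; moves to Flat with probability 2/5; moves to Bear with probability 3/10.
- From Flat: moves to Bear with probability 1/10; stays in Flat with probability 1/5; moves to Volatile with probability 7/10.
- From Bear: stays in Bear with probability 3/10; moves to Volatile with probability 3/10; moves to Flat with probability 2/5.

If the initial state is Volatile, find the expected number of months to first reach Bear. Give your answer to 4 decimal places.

4.2857

Let t(s) be the expected number of months to first reach Bear from state s, with t(Bear) = 0. Conditioning on the first month:
t(Volatile) = 1 + 0.3·t(Volatile) + 0.4·t(Flat)
t(Flat) = 1 + 0.7·t(Volatile) + 0.2·t(Flat)
Solving: t(Volatile) = 4.2857, t(Flat) = 5.0000.
Expected months from Volatile to Bear: 4.2857.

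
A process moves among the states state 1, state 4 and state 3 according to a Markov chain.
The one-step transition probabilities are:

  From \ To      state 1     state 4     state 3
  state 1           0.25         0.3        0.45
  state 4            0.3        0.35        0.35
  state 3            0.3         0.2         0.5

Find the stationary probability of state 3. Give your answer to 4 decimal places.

0.4454

Let the stationary distribution be π with π = πP and π_1 + π_2 + π_3 = 1.
π_1 = 0.25·π_1 + 0.3·π_2 + 0.3·π_3
π_2 = 0.3·π_1 + 0.35·π_2 + 0.2·π_3
Solving with the normalization constraint gives π = (0.2857, 0.2689, 0.4454).
So the stationary probability of state 3 is 0.4454.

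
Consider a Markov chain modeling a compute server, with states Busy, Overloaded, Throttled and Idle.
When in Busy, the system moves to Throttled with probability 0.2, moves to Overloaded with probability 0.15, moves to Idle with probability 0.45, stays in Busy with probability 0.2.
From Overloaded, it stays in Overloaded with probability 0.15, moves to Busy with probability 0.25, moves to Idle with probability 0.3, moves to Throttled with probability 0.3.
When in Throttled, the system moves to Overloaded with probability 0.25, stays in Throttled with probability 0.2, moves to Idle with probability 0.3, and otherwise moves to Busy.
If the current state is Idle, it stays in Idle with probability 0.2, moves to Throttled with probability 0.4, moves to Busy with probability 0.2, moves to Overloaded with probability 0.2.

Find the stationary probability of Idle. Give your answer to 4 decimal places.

0.3032

Let the stationary distribution be π with π = πP and π_1 + π_2 + π_3 + π_4 = 1.
π_1 = 0.2·π_1 + 0.25·π_2 + 0.25·π_3 + 0.2·π_4
π_2 = 0.15·π_1 + 0.15·π_2 + 0.25·π_3 + 0.2·π_4
π_3 = 0.2·π_1 + 0.3·π_2 + 0.2·π_3 + 0.4·π_4
Solving with the normalization constraint gives π = (0.2237, 0.1932, 0.2800, 0.3032).
So the stationary probability of Idle is 0.3032.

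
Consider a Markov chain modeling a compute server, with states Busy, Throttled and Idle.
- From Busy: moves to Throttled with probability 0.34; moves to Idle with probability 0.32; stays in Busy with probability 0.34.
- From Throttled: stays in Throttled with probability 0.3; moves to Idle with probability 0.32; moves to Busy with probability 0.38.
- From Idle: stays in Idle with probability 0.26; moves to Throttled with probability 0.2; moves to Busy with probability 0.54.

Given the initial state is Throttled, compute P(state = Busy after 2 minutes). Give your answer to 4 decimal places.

0.4160

Sum over the intermediate state after 1 minute:
P = P(Throttled→Busy)·P(Busy→Busy) + P(Throttled→Throttled)·P(Throttled→Busy) + P(Throttled→Idle)·P(Idle→Busy)
  = 0.38×0.34 + 0.3×0.38 + 0.32×0.54
  = 0.1292 + 0.1140 + 0.1728 = 0.4160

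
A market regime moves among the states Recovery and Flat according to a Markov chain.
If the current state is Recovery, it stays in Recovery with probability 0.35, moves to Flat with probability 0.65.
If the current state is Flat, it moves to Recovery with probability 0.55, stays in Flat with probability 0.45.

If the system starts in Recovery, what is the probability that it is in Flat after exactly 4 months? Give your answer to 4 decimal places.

0.5408

Propagate the distribution vector 4 months from Recovery.
After 0 months: (1.0000, 0.0000)
After 1 month: (0.3500, 0.6500)
After 2 months: (0.4800, 0.5200)
After 3 months: (0.4540, 0.5460)
After 4 months: (0.4592, 0.5408)
P(in Flat after 4 months) = 0.5408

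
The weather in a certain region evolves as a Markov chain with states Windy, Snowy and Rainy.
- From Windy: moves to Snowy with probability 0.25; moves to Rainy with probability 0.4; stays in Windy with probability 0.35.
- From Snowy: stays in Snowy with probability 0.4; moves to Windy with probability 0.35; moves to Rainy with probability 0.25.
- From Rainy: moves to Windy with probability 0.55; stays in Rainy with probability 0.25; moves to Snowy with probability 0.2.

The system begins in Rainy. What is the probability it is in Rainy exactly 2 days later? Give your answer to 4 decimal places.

Sum over the intermediate state after 1 day:
P = P(Rainy→Windy)·P(Windy→Rainy) + P(Rainy→Snowy)·P(Snowy→Rainy) + P(Rainy→Rainy)·P(Rainy→Rainy)
  = 0.55×0.4 + 0.2×0.25 + 0.25×0.25
  = 0.2200 + 0.0500 + 0.0625 = 0.3325

0.3325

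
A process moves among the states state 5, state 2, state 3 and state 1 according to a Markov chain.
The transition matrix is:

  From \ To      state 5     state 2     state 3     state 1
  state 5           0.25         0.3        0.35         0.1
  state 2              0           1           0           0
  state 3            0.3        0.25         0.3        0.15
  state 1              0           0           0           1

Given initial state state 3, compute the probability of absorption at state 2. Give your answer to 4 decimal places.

Let h(s) be the probability of absorption at state 2 starting from transient state s. Then h(state 2) = 1 and h(state 1) = 0. By first-step analysis:
h(state 5) = 0.25·h(state 5) + 0.3·1 + 0.35·h(state 3) + 0.1·0
h(state 3) = 0.3·h(state 5) + 0.25·1 + 0.3·h(state 3) + 0.15·0
Solving: h(state 5) = 0.7083, h(state 3) = 0.6607.
Starting from state 3, the probability is 0.6607.

0.6607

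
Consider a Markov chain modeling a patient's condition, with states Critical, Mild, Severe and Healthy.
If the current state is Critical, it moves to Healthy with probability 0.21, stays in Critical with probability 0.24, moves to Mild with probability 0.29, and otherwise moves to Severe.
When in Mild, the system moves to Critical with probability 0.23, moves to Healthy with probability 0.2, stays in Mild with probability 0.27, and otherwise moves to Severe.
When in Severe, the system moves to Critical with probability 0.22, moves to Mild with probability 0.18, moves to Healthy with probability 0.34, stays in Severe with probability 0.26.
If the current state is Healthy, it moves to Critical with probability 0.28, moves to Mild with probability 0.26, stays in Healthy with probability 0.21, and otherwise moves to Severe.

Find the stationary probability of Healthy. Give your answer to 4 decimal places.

0.2423

Let the stationary distribution be π with π = πP and π_1 + π_2 + π_3 + π_4 = 1.
π_1 = 0.24·π_1 + 0.23·π_2 + 0.22·π_3 + 0.28·π_4
π_2 = 0.29·π_1 + 0.27·π_2 + 0.18·π_3 + 0.26·π_4
π_3 = 0.26·π_1 + 0.3·π_2 + 0.26·π_3 + 0.25·π_4
Solving with the normalization constraint gives π = (0.2419, 0.2483, 0.2675, 0.2423).
So the stationary probability of Healthy is 0.2423.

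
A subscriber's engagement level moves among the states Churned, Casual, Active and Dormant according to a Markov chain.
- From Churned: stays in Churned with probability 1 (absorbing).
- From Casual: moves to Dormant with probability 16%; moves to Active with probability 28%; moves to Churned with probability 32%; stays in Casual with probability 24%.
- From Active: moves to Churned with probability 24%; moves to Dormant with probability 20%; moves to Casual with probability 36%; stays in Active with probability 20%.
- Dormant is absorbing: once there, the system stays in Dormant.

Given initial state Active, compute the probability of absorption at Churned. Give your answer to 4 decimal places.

0.5868

Let h(s) be the probability of absorption at Churned starting from transient state s. Then h(Churned) = 1 and h(Dormant) = 0. By first-step analysis:
h(Casual) = 0.32·1 + 0.24·h(Casual) + 0.28·h(Active) + 0.16·0
h(Active) = 0.24·1 + 0.36·h(Casual) + 0.2·h(Active) + 0.2·0
Solving: h(Casual) = 0.6372, h(Active) = 0.5868.
Starting from Active, the probability is 0.5868.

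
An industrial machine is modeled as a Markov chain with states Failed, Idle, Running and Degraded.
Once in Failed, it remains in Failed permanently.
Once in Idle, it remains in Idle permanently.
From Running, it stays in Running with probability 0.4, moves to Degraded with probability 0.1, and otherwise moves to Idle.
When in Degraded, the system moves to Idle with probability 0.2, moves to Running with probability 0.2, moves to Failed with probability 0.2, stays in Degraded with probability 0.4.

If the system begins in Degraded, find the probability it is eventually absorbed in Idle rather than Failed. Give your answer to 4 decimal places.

0.6471

Let h(s) be the probability of absorption at Idle starting from transient state s. Then h(Idle) = 1 and h(Failed) = 0. By first-step analysis:
h(Running) = 0.5·1 + 0.4·h(Running) + 0.1·h(Degraded)
h(Degraded) = 0.2·0 + 0.2·1 + 0.2·h(Running) + 0.4·h(Degraded)
Solving: h(Running) = 0.9412, h(Degraded) = 0.6471.
Starting from Degraded, the probability is 0.6471.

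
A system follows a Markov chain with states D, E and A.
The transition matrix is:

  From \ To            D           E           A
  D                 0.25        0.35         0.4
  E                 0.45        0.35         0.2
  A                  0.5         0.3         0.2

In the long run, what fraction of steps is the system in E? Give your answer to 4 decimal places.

0.3361

Let the stationary distribution be π with π = πP and π_1 + π_2 + π_3 = 1.
π_1 = 0.25·π_1 + 0.45·π_2 + 0.5·π_3
π_2 = 0.35·π_1 + 0.35·π_2 + 0.3·π_3
Solving with the normalization constraint gives π = (0.3866, 0.3361, 0.2773).
So the stationary probability of E is 0.3361.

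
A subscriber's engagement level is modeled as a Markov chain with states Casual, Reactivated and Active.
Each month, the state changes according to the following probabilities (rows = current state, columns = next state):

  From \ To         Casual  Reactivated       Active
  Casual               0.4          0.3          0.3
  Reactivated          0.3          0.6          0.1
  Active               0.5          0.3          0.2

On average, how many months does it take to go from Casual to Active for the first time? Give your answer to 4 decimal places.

Let t(s) be the expected number of months to first reach Active from state s, with t(Active) = 0. Conditioning on the first month:
t(Casual) = 1 + 0.4·t(Casual) + 0.3·t(Reactivated)
t(Reactivated) = 1 + 0.3·t(Casual) + 0.6·t(Reactivated)
Solving: t(Casual) = 4.6667, t(Reactivated) = 6.0000.
Expected months from Casual to Active: 4.6667.

4.6667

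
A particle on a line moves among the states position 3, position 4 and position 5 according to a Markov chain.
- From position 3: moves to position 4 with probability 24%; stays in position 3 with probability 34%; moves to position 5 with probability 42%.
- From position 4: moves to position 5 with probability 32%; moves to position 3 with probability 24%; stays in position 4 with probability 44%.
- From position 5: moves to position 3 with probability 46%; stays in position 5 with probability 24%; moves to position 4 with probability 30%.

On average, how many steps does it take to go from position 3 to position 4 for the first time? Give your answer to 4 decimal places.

Let t(s) be the expected number of steps to first reach position 4 from state s, with t(position 4) = 0. Conditioning on the first step:
t(position 3) = 1 + 0.34·t(position 3) + 0.42·t(position 5)
t(position 5) = 1 + 0.46·t(position 3) + 0.24·t(position 5)
Solving: t(position 3) = 3.8262, t(position 5) = 3.6316.
Expected steps from position 3 to position 4: 3.8262.

3.8262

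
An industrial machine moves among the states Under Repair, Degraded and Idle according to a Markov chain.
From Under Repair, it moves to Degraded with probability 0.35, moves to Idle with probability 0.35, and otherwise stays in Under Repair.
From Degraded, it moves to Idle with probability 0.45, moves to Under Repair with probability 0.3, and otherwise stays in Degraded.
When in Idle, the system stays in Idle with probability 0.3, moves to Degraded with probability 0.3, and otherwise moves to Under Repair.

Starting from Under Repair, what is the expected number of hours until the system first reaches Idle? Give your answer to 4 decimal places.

2.6190

Let t(s) be the expected number of hours to first reach Idle from state s, with t(Idle) = 0. Conditioning on the first hour:
t(Under Repair) = 1 + 0.3·t(Under Repair) + 0.35·t(Degraded)
t(Degraded) = 1 + 0.3·t(Under Repair) + 0.25·t(Degraded)
Solving: t(Under Repair) = 2.6190, t(Degraded) = 2.3810.
Expected hours from Under Repair to Idle: 2.6190.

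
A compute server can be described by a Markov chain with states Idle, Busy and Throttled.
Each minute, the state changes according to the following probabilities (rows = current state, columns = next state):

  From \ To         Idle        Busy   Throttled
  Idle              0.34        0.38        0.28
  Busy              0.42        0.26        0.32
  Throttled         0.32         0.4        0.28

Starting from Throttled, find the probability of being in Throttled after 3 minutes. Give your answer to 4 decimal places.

Propagate the distribution vector 3 minutes from Throttled.
After 0 minutes: (0.0000, 0.0000, 1.0000)
After 1 minute: (0.3200, 0.4000, 0.2800)
After 2 minutes: (0.3664, 0.3376, 0.2960)
After 3 minutes: (0.3611, 0.3454, 0.2935)
P(in Throttled after 3 minutes) = 0.2935

0.2935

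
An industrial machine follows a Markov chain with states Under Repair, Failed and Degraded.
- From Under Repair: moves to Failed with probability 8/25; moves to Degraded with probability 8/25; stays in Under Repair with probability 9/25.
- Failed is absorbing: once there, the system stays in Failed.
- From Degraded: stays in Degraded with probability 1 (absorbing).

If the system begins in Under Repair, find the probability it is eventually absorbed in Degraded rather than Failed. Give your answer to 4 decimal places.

0.5000

Let h(s) be the probability of absorption at Degraded starting from transient state s. Then h(Degraded) = 1 and h(Failed) = 0. By first-step analysis:
h(Under Repair) = 0.36·h(Under Repair) + 0.32·0 + 0.32·1
Solving: h(Under Repair) = 0.5000.
Starting from Under Repair, the probability is 0.5000.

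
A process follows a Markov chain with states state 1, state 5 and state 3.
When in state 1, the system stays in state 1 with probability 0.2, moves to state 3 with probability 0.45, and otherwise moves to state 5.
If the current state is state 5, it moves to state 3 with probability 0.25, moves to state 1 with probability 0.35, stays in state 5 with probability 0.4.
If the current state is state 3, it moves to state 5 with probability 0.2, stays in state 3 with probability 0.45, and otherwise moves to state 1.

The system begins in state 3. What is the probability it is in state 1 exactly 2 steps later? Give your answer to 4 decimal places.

Sum over the intermediate state after 1 step:
P = P(state 3→state 1)·P(state 1→state 1) + P(state 3→state 5)·P(state 5→state 1) + P(state 3→state 3)·P(state 3→state 1)
  = 0.35×0.2 + 0.2×0.35 + 0.45×0.35
  = 0.0700 + 0.0700 + 0.1575 = 0.2975

0.2975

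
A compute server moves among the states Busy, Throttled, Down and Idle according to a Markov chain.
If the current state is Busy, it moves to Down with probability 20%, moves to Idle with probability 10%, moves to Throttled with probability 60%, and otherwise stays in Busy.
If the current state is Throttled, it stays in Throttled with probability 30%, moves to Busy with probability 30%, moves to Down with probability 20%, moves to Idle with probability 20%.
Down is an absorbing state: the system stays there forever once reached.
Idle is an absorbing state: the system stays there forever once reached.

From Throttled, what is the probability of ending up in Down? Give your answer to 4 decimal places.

0.5333

Let h(s) be the probability of absorption at Down starting from transient state s. Then h(Down) = 1 and h(Idle) = 0. By first-step analysis:
h(Busy) = 0.1·h(Busy) + 0.6·h(Throttled) + 0.2·1 + 0.1·0
h(Throttled) = 0.3·h(Busy) + 0.3·h(Throttled) + 0.2·1 + 0.2·0
Solving: h(Busy) = 0.5778, h(Throttled) = 0.5333.
Starting from Throttled, the probability is 0.5333.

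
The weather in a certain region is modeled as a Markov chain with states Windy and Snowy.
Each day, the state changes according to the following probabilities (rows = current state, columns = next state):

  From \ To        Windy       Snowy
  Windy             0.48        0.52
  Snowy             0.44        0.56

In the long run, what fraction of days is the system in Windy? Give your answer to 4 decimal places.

0.4583

Let the stationary distribution be π with π = πP and π_1 + π_2 = 1.
π_1 = 0.48·π_1 + 0.44·π_2
Solving with the normalization constraint gives π = (0.4583, 0.5417).
So the stationary probability of Windy is 0.4583.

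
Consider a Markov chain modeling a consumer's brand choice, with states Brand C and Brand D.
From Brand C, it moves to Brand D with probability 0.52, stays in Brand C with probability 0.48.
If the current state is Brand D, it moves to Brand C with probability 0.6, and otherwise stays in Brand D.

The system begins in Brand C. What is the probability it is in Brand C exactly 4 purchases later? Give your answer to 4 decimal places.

0.5358

Propagate the distribution vector 4 purchases from Brand C.
After 0 purchases: (1.0000, 0.0000)
After 1 purchase: (0.4800, 0.5200)
After 2 purchases: (0.5424, 0.4576)
After 3 purchases: (0.5349, 0.4651)
After 4 purchases: (0.5358, 0.4642)
P(in Brand C after 4 purchases) = 0.5358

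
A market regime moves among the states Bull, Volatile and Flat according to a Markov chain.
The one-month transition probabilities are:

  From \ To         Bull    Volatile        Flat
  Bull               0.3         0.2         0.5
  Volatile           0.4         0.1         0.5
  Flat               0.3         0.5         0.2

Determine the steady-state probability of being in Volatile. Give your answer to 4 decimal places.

Let the stationary distribution be π with π = πP and π_1 + π_2 + π_3 = 1.
π_1 = 0.3·π_1 + 0.4·π_2 + 0.3·π_3
π_2 = 0.2·π_1 + 0.1·π_2 + 0.5·π_3
Solving with the normalization constraint gives π = (0.3287, 0.2867, 0.3846).
So the stationary probability of Volatile is 0.2867.

0.2867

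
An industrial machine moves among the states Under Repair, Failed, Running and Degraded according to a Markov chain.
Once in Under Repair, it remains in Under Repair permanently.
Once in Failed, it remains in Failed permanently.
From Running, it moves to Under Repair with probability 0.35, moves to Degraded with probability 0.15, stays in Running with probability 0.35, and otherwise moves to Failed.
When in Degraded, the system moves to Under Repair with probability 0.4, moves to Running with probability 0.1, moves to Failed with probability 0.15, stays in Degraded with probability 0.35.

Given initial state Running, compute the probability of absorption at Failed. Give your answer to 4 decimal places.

Let h(s) be the probability of absorption at Failed starting from transient state s. Then h(Failed) = 1 and h(Under Repair) = 0. By first-step analysis:
h(Running) = 0.35·0 + 0.15·1 + 0.35·h(Running) + 0.15·h(Degraded)
h(Degraded) = 0.4·0 + 0.15·1 + 0.1·h(Running) + 0.35·h(Degraded)
Solving: h(Running) = 0.2945, h(Degraded) = 0.2761.
Starting from Running, the probability is 0.2945.

0.2945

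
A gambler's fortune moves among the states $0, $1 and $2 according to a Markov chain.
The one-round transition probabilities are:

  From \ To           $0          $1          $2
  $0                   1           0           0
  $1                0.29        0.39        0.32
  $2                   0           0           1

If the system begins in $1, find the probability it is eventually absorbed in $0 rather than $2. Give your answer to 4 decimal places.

Let h(s) be the probability of absorption at $0 starting from transient state s. Then h($0) = 1 and h($2) = 0. By first-step analysis:
h($1) = 0.29·1 + 0.39·h($1) + 0.32·0
Solving: h($1) = 0.4754.
Starting from $1, the probability is 0.4754.

0.4754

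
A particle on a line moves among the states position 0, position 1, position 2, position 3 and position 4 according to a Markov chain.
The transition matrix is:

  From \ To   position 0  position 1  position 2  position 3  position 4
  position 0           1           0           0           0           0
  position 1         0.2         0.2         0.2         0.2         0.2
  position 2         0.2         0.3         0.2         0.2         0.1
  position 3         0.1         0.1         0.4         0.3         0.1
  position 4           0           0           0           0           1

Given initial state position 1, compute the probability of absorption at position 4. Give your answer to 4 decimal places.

0.4631

Let h(s) be the probability of absorption at position 4 starting from transient state s. Then h(position 4) = 1 and h(position 0) = 0. By first-step analysis:
h(position 1) = 0.2·0 + 0.2·h(position 1) + 0.2·h(position 2) + 0.2·h(position 3) + 0.2·1
h(position 2) = 0.2·0 + 0.3·h(position 1) + 0.2·h(position 2) + 0.2·h(position 3) + 0.1·1
h(position 3) = 0.1·0 + 0.1·h(position 1) + 0.4·h(position 2) + 0.3·h(position 3) + 0.1·1
Solving: h(position 1) = 0.4631, h(position 2) = 0.4094, h(position 3) = 0.4430.
Starting from position 1, the probability is 0.4631.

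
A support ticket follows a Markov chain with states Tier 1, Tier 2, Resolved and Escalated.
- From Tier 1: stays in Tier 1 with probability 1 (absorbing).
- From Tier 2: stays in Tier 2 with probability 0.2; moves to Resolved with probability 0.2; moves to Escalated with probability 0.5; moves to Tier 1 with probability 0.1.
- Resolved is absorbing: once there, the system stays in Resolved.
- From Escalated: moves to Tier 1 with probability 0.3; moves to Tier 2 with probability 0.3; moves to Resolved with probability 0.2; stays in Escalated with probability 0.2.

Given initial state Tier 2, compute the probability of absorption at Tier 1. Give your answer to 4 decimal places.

Let h(s) be the probability of absorption at Tier 1 starting from transient state s. Then h(Tier 1) = 1 and h(Resolved) = 0. By first-step analysis:
h(Tier 2) = 0.1·1 + 0.2·h(Tier 2) + 0.2·0 + 0.5·h(Escalated)
h(Escalated) = 0.3·1 + 0.3·h(Tier 2) + 0.2·0 + 0.2·h(Escalated)
Solving: h(Tier 2) = 0.4694, h(Escalated) = 0.5510.
Starting from Tier 2, the probability is 0.4694.

0.4694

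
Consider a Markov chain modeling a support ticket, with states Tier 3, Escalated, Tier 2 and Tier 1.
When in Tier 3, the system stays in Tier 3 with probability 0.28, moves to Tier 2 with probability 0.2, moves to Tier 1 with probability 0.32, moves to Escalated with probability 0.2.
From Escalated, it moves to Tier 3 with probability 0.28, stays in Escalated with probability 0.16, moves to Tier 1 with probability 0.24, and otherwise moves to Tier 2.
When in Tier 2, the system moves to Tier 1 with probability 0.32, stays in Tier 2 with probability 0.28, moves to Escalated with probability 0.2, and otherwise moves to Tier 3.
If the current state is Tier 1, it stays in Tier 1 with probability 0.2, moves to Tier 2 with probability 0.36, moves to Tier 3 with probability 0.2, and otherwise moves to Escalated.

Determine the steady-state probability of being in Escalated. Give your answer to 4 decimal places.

Let the stationary distribution be π with π = πP and π_1 + π_2 + π_3 + π_4 = 1.
π_1 = 0.28·π_1 + 0.28·π_2 + 0.2·π_3 + 0.2·π_4
π_2 = 0.2·π_1 + 0.16·π_2 + 0.2·π_3 + 0.24·π_4
π_3 = 0.2·π_1 + 0.32·π_2 + 0.28·π_3 + 0.36·π_4
Solving with the normalization constraint gives π = (0.2350, 0.2027, 0.2910, 0.2712).
So the stationary probability of Escalated is 0.2027.

0.2027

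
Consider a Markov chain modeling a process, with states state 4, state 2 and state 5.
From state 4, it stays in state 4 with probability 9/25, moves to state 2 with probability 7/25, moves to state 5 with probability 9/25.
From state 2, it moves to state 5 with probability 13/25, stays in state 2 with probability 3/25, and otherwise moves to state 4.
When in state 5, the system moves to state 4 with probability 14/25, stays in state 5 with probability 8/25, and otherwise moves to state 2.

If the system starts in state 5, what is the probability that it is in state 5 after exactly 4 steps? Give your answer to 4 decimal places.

Propagate the distribution vector 4 steps from state 5.
After 0 steps: (0.0000, 0.0000, 1.0000)
After 1 step: (0.5600, 0.1200, 0.3200)
After 2 steps: (0.4240, 0.2096, 0.3664)
After 3 steps: (0.4333, 0.1878, 0.3789)
After 4 steps: (0.4358, 0.1893, 0.3749)
P(in state 5 after 4 steps) = 0.3749

0.3749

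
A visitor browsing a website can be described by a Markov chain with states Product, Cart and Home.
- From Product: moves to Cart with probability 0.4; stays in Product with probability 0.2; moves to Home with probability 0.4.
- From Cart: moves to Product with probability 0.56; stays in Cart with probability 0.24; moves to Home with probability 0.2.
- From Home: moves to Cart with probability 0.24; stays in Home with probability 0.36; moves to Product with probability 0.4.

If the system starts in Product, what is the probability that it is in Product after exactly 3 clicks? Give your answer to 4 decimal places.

Propagate the distribution vector 3 clicks from Product.
After 0 clicks: (1.0000, 0.0000, 0.0000)
After 1 click: (0.2000, 0.4000, 0.4000)
After 2 clicks: (0.4240, 0.2720, 0.3040)
After 3 clicks: (0.3587, 0.3078, 0.3334)
P(in Product after 3 clicks) = 0.3587

0.3587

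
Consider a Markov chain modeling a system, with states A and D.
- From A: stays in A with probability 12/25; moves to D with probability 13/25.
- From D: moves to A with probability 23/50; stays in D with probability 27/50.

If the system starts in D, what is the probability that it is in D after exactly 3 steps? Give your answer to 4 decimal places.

0.5306

Propagate the distribution vector 3 steps from D.
After 0 steps: (0.0000, 1.0000)
After 1 step: (0.4600, 0.5400)
After 2 steps: (0.4692, 0.5308)
After 3 steps: (0.4694, 0.5306)
P(in D after 3 steps) = 0.5306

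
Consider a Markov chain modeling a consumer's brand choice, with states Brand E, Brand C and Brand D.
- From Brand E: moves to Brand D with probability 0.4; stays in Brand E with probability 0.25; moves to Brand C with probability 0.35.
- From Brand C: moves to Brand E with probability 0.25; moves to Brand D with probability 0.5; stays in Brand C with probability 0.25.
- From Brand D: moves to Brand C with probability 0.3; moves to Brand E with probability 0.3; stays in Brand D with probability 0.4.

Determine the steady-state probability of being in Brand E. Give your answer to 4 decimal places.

Let the stationary distribution be π with π = πP and π_1 + π_2 + π_3 = 1.
π_1 = 0.25·π_1 + 0.25·π_2 + 0.3·π_3
π_2 = 0.35·π_1 + 0.25·π_2 + 0.3·π_3
Solving with the normalization constraint gives π = (0.2715, 0.2986, 0.4299).
So the stationary probability of Brand E is 0.2715.

0.2715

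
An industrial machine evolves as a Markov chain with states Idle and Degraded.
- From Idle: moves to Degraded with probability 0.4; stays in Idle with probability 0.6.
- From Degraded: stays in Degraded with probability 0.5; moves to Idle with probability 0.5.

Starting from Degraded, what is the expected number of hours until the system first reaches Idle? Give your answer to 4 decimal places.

Let t(s) be the expected number of hours to first reach Idle from state s, with t(Idle) = 0. Conditioning on the first hour:
t(Degraded) = 1 + 0.5·t(Degraded)
Solving: t(Degraded) = 2.0000.
Expected hours from Degraded to Idle: 2.0000.

2.0000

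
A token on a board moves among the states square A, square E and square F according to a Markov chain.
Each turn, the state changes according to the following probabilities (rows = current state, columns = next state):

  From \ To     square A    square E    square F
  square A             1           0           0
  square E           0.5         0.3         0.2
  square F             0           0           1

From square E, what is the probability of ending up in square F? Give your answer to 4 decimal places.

0.2857

Let h(s) be the probability of absorption at square F starting from transient state s. Then h(square F) = 1 and h(square A) = 0. By first-step analysis:
h(square E) = 0.5·0 + 0.3·h(square E) + 0.2·1
Solving: h(square E) = 0.2857.
Starting from square E, the probability is 0.2857.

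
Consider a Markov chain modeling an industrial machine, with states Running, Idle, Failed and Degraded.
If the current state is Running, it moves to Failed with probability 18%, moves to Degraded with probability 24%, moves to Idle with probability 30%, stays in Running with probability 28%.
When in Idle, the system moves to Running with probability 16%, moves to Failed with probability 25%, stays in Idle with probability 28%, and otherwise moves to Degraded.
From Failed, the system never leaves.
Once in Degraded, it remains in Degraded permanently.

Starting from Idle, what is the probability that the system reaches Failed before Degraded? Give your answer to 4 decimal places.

Let h(s) be the probability of absorption at Failed starting from transient state s. Then h(Failed) = 1 and h(Degraded) = 0. By first-step analysis:
h(Running) = 0.28·h(Running) + 0.3·h(Idle) + 0.18·1 + 0.24·0
h(Idle) = 0.16·h(Running) + 0.28·h(Idle) + 0.25·1 + 0.31·0
Solving: h(Running) = 0.4349, h(Idle) = 0.4439.
Starting from Idle, the probability is 0.4439.

0.4439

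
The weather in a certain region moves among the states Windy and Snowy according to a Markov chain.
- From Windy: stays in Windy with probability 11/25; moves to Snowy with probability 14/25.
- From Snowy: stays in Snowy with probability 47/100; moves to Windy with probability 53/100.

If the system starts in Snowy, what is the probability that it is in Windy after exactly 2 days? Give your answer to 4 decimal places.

Sum over the intermediate state after 1 day:
P = P(Snowy→Windy)·P(Windy→Windy) + P(Snowy→Snowy)·P(Snowy→Windy)
  = 0.53×0.44 + 0.47×0.53
  = 0.2332 + 0.2491 = 0.4823

0.4823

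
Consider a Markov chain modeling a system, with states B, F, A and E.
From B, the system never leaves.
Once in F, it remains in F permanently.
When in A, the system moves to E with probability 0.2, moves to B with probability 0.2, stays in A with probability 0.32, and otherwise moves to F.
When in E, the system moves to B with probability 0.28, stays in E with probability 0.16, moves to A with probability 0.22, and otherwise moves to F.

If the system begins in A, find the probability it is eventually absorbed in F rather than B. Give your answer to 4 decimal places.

0.5751

Let h(s) be the probability of absorption at F starting from transient state s. Then h(F) = 1 and h(B) = 0. By first-step analysis:
h(A) = 0.2·0 + 0.28·1 + 0.32·h(A) + 0.2·h(E)
h(E) = 0.28·0 + 0.34·1 + 0.22·h(A) + 0.16·h(E)
Solving: h(A) = 0.5751, h(E) = 0.5554.
Starting from A, the probability is 0.5751.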